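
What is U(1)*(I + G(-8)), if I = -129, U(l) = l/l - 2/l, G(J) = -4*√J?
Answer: 129 + 8*I*√2 ≈ 129.0 + 11.314*I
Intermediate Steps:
U(l) = 1 - 2/l
U(1)*(I + G(-8)) = ((-2 + 1)/1)*(-129 - 8*I*√2) = (1*(-1))*(-129 - 8*I*√2) = -(-129 - 8*I*√2) = 129 + 8*I*√2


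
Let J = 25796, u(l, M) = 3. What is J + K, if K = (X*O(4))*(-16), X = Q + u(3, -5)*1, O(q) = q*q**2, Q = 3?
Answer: 19652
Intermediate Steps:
O(q) = q**3
X = 6 (X = 3 + 3*1 = 3 + 3 = 6)
K = -6144 (K = (6*4**3)*(-16) = (6*64)*(-16) = 384*(-16) = -6144)
J + K = 25796 - 6144 = 19652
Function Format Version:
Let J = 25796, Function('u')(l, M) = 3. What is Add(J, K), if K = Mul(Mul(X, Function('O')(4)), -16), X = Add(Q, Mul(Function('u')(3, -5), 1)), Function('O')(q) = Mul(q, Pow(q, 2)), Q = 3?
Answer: 19652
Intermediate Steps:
Function('O')(q) = Pow(q, 3)
X = 6 (X = Add(3, Mul(3, 1)) = Add(3, 3) = 6)
K = -6144 (K = Mul(Mul(6, Pow(4, 3)), -16) = Mul(Mul(6, 64), -16) = Mul(384, -16) = -6144)
Add(J, K) = Add(25796, -6144) = 19652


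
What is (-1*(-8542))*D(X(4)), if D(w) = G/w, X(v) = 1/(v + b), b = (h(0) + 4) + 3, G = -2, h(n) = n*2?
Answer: -187924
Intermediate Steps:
h(n) = 2*n
b = 7 (b = (2*0 + 4) + 3 = (0 + 4) + 3 = 4 + 3 = 7)
X(v) = 1/(7 + v) (X(v) = 1/(v + 7) = 1/(7 + v))
D(w) = -2/w
(-1*(-8542))*D(X(4)) = (-1*(-8542))*(-2/(1/(7 + 4))) = 8542*(-2/(1/11)) = 8542*(-2/1/11) = 8542*(-2*11) = 8542*(-22) = -187924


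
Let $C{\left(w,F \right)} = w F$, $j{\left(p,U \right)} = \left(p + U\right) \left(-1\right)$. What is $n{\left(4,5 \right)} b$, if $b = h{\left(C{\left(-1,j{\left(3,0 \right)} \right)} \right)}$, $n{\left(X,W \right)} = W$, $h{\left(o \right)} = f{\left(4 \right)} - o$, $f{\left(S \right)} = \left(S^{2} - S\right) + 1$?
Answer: $50$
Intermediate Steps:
$f{\left(S \right)} = 1 + S^{2} - S$
$j{\left(p,U \right)} = - U - p$ ($j{\left(p,U \right)} = \left(U + p\right) \left(-1\right) = - U - p$)
$C{\left(w,F \right)} = F w$
$h{\left(o \right)} = 13 - o$ ($h{\left(o \right)} = \left(1 + 4^{2} - 4\right) - o = \left(1 + 16 - 4\right) - o = 13 - o$)
$b = 10$ ($b = 13 - \left(\left(-1\right) 0 - 3\right) \left(-1\right) = 13 - \left(0 - 3\right) \left(-1\right) = 13 - \left(-3\right) \left(-1\right) = 13 - 3 = 10$)
$n{\left(4,5 \right)} b = 5 \cdot 10 = 50$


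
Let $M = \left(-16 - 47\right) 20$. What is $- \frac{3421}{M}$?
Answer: $\frac{3421}{1260} \approx 2.7151$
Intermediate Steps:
$M = -1260$ ($M = \left(-63\right) 20 = -1260$)
$- \frac{3421}{M} = - \frac{3421}{-1260} = \left(-3421\right) \left(- \frac{1}{1260}\right) = \frac{3421}{1260}$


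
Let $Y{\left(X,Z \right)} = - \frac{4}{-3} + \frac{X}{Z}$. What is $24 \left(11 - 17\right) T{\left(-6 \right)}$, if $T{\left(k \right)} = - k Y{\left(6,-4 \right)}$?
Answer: $144$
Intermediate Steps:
$Y{\left(X,Z \right)} = \frac{4}{3} + \frac{X}{Z}$ ($Y{\left(X,Z \right)} = \left(-4\right) \left(- \frac{1}{3}\right) + \frac{X}{Z} = \frac{4}{3} + \frac{X}{Z}$)
$T{\left(k \right)} = \frac{k}{6}$ ($T{\left(k \right)} = - k \left(\frac{4}{3} + \frac{6}{-4}\right) = - k \left(\frac{4}{3} + 6 \left(- \frac{1}{4}\right)\right) = - k \left(\frac{4}{3} - \frac{3}{2}\right) = - k \left(- \frac{1}{6}\right) = \frac{k}{6}$)
$24 \left(11 - 17\right) T{\left(-6 \right)} = 24 \left(11 - 17\right) \frac{1}{6} \left(-6\right) = 24 \left(-6\right) \left(-1\right) = \left(-144\right) \left(-1\right) = 144$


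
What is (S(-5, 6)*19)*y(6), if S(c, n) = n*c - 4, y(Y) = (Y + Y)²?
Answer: -93024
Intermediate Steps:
y(Y) = 4*Y² (y(Y) = (2*Y)² = 4*Y²)
S(c, n) = -4 + c*n (S(c, n) = c*n - 4 = -4 + c*n)
(S(-5, 6)*19)*y(6) = ((-4 - 5*6)*19)*(4*6²) = ((-4 - 30)*19)*(4*36) = -34*19*144 = -646*144 = -93024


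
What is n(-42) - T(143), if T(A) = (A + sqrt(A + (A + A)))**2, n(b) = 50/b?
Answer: -438463/21 - 286*sqrt(429) ≈ -26803.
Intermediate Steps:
T(A) = (A + sqrt(3)*sqrt(A))**2 (T(A) = (A + sqrt(A + 2*A))**2 = (A + sqrt(3*A))**2 = (A + sqrt(3)*sqrt(A))**2)
n(-42) - T(143) = 50/(-42) - (143 + sqrt(3)*sqrt(143))**2 = 50*(-1/42) - (143 + sqrt(429))**2 = -25/21 - (143 + sqrt(429))**2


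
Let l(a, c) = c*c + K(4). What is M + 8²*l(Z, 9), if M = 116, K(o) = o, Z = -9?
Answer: 5556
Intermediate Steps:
l(a, c) = 4 + c² (l(a, c) = c*c + 4 = c² + 4 = 4 + c²)
M + 8²*l(Z, 9) = 116 + 8²*(4 + 9²) = 116 + 64*(4 + 81) = 116 + 64*85 = 116 + 5440 = 5556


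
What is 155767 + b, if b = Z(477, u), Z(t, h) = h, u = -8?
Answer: 155759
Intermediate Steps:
b = -8
155767 + b = 155767 - 8 = 155759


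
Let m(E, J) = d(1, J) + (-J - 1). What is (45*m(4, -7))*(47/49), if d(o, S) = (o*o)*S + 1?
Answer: 0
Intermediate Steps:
d(o, S) = 1 + S*o² (d(o, S) = o²*S + 1 = S*o² + 1 = 1 + S*o²)
m(E, J) = 0 (m(E, J) = (1 + J*1²) + (-J - 1) = (1 + J*1) + (-1 - J) = (1 + J) + (-1 - J) = 0)
(45*m(4, -7))*(47/49) = (45*0)*(47/49) = 0*(47*(1/49)) = 0*(47/49) = 0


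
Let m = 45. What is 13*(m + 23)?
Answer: 884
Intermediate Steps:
13*(m + 23) = 13*(45 + 23) = 13*68 = 884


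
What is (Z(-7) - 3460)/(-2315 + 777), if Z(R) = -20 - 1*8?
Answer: 1744/769 ≈ 2.2679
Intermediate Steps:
Z(R) = -28 (Z(R) = -20 - 8 = -28)
(Z(-7) - 3460)/(-2315 + 777) = (-28 - 3460)/(-2315 + 777) = -3488/(-1538) = -3488*(-1/1538) = 1744/769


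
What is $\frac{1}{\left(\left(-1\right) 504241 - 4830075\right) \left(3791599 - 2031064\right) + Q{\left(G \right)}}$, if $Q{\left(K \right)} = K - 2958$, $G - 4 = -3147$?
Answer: $- \frac{1}{9391250025161} \approx -1.0648 \cdot 10^{-13}$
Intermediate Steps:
$G = -3143$ ($G = 4 - 3147 = -3143$)
$Q{\left(K \right)} = -2958 + K$
$\frac{1}{\left(\left(-1\right) 504241 - 4830075\right) \left(3791599 - 2031064\right) + Q{\left(G \right)}} = \frac{1}{\left(\left(-1\right) 504241 - 4830075\right) \left(3791599 - 2031064\right) - 6101} = \frac{1}{\left(-504241 - 4830075\right) 1760535 - 6101} = \frac{1}{\left(-5334316\right) 1760535 - 6101} = \frac{1}{-9391250019060 - 6101} = \frac{1}{-9391250025161} = - \frac{1}{9391250025161}$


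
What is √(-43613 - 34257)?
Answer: I*√77870 ≈ 279.05*I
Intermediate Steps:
√(-43613 - 34257) = √(-77870) = I*√77870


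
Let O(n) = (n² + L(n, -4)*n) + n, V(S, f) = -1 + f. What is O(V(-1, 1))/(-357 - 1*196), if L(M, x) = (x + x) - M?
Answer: 0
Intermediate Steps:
L(M, x) = -M + 2*x (L(M, x) = 2*x - M = -M + 2*x)
O(n) = n + n² + n*(-8 - n) (O(n) = (n² + (-n + 2*(-4))*n) + n = (n² + (-n - 8)*n) + n = (n² + (-8 - n)*n) + n = (n² + n*(-8 - n)) + n = n + n² + n*(-8 - n))
O(V(-1, 1))/(-357 - 1*196) = (-7*(-1 + 1))/(-357 - 1*196) = (-7*0)/(-357 - 196) = 0/(-553) = 0*(-1/553) = 0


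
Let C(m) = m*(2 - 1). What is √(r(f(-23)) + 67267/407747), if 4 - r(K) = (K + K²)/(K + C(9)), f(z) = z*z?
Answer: 10*I*√62194286482169918/109683943 ≈ 22.737*I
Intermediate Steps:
f(z) = z²
C(m) = m (C(m) = m*1 = m)
r(K) = 4 - (K + K²)/(9 + K) (r(K) = 4 - (K + K²)/(K + 9) = 4 - (K + K²)/(9 + K))
√(r(f(-23)) + 67267/407747) = √((36 - ((-23)²)² + 3*(-23)²)/(9 + (-23)²) + 67267/407747) = √((36 - 1*529² + 3*529)/(9 + 529) + 67267*(1/407747)) = √((36 - 1*279841 + 1587)/538 + 67267/407747) = √((36 - 279841 + 1587)/538 + 67267/407747) = √((1/538)*(-278218) + 67267/407747) = √(-139109/269 + 67267/407747) = √(-56703182600/109683943) = 10*I*√62194286482169918/109683943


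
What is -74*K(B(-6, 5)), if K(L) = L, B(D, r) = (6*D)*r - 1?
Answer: 13394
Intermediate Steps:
B(D, r) = -1 + 6*D*r (B(D, r) = 6*D*r - 1 = -1 + 6*D*r)
-74*K(B(-6, 5)) = -74*(-1 + 6*(-6)*5) = -74*(-1 - 180) = -74*(-181) = 13394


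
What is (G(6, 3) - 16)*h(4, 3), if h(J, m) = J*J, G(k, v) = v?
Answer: -208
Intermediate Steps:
h(J, m) = J²
(G(6, 3) - 16)*h(4, 3) = (3 - 16)*4² = -13*16 = -208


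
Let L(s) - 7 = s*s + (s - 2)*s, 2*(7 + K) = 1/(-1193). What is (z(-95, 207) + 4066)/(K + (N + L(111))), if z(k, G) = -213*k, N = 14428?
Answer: 57982186/92691327 ≈ 0.62554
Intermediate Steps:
K = -16703/2386 (K = -7 + (1/2)/(-1193) = -7 + (1/2)*(-1/1193) = -7 - 1/2386 = -16703/2386 ≈ -7.0004)
L(s) = 7 + s**2 + s*(-2 + s) (L(s) = 7 + (s*s + (s - 2)*s) = 7 + (s**2 + (-2 + s)*s) = 7 + (s**2 + s*(-2 + s)) = 7 + s**2 + s*(-2 + s))
(z(-95, 207) + 4066)/(K + (N + L(111))) = (-213*(-95) + 4066)/(-16703/2386 + (14428 + (7 - 2*111 + 2*111**2))) = (20235 + 4066)/(-16703/2386 + (14428 + (7 - 222 + 2*12321))) = 24301/(-16703/2386 + (14428 + (7 - 222 + 24642))) = 24301/(-16703/2386 + (14428 + 24427)) = 24301/(-16703/2386 + 38855) = 24301/(92691327/2386) = 24301*(2386/92691327) = 57982186/92691327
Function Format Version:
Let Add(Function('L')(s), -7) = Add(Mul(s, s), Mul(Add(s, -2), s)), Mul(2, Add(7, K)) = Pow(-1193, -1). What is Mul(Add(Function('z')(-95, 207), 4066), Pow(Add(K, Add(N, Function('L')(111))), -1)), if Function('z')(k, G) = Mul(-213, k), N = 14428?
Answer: Rational(57982186, 92691327) ≈ 0.62554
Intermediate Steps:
K = Rational(-16703, 2386) (K = Add(-7, Mul(Rational(1, 2), Pow(-1193, -1))) = Add(-7, Mul(Rational(1, 2), Rational(-1, 1193))) = Add(-7, Rational(-1, 2386)) = Rational(-16703, 2386) ≈ -7.0004)
Function('L')(s) = Add(7, Pow(s, 2), Mul(s, Add(-2, s))) (Function('L')(s) = Add(7, Add(Mul(s, s), Mul(Add(s, -2), s))) = Add(7, Add(Pow(s, 2), Mul(Add(-2, s), s))) = Add(7, Add(Pow(s, 2), Mul(s, Add(-2, s)))) = Add(7, Pow(s, 2), Mul(s, Add(-2, s))))
Mul(Add(Function('z')(-95, 207), 4066), Pow(Add(K, Add(N, Function('L')(111))), -1)) = Mul(Add(Mul(-213, -95), 4066), Pow(Add(Rational(-16703, 2386), Add(14428, Add(7, Mul(-2, 111), Mul(2, Pow(111, 2))))), -1)) = Mul(Add(20235, 4066), Pow(Add(Rational(-16703, 2386), Add(14428, Add(7, -222, Mul(2, 12321)))), -1)) = Mul(24301, Pow(Add(Rational(-16703, 2386), Add(14428, Add(7, -222, 24642))), -1)) = Mul(24301, Pow(Add(Rational(-16703, 2386), Add(14428, 24427)), -1)) = Mul(24301, Pow(Add(Rational(-16703, 2386), 38855), -1)) = Mul(24301, Pow(Rational(92691327, 2386), -1)) = Mul(24301, Rational(2386, 92691327)) = Rational(57982186, 92691327)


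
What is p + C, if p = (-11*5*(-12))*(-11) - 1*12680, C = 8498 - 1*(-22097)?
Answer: 10655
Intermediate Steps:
C = 30595 (C = 8498 + 22097 = 30595)
p = -19940 (p = -55*(-12)*(-11) - 12680 = 660*(-11) - 12680 = -7260 - 12680 = -19940)
p + C = -19940 + 30595 = 10655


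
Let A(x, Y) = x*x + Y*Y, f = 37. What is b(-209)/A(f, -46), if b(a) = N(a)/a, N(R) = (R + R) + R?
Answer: 3/3485 ≈ 0.00086083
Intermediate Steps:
N(R) = 3*R (N(R) = 2*R + R = 3*R)
A(x, Y) = Y² + x² (A(x, Y) = x² + Y² = Y² + x²)
b(a) = 3 (b(a) = (3*a)/a = 3)
b(-209)/A(f, -46) = 3/((-46)² + 37²) = 3/(2116 + 1369) = 3/3485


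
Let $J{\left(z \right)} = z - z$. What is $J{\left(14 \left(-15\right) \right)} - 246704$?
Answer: $-246704$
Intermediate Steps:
$J{\left(z \right)} = 0$
$J{\left(14 \left(-15\right) \right)} - 246704 = 0 - 246704 = -246704$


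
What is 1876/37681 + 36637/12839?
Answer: 200657823/69112337 ≈ 2.9034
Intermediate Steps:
1876/37681 + 36637/12839 = 1876*(1/37681) + 36637*(1/12839) = 268/5383 + 36637/12839 = 200657823/69112337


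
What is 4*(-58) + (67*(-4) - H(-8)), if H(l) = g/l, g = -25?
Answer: -4025/8 ≈ -503.13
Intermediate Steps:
H(l) = -25/l
4*(-58) + (67*(-4) - H(-8)) = 4*(-58) + (67*(-4) - (-25)/(-8)) = -232 + (-268 - (-25)*(-1)/8) = -232 + (-268 - 1*25/8) = -232 + (-268 - 25/8) = -232 - 2169/8 = -4025/8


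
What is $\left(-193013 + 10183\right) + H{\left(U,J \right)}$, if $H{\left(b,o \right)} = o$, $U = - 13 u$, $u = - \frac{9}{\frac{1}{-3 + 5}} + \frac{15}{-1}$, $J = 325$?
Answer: $-182505$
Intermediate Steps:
$u = -33$ ($u = - \frac{9}{\frac{1}{2}} + 15 \left(-1\right) = - 9 \frac{1}{\frac{1}{2}} - 15 = \left(-9\right) 2 - 15 = -18 - 15 = -33$)
$U = 429$ ($U = \left(-13\right) \left(-33\right) = 429$)
$\left(-193013 + 10183\right) + H{\left(U,J \right)} = \left(-193013 + 10183\right) + 325 = -182830 + 325 = -182505$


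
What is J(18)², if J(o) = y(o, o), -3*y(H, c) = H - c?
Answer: 0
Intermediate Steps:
y(H, c) = -H/3 + c/3 (y(H, c) = -(H - c)/3 = -H/3 + c/3)
J(o) = 0 (J(o) = -o/3 + o/3 = 0)
J(18)² = 0² = 0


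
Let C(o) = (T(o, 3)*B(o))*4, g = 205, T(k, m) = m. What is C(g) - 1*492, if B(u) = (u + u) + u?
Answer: 6888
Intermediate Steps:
B(u) = 3*u (B(u) = 2*u + u = 3*u)
C(o) = 36*o (C(o) = (3*(3*o))*4 = (9*o)*4 = 36*o)
C(g) - 1*492 = 36*205 - 1*492 = 7380 - 492 = 6888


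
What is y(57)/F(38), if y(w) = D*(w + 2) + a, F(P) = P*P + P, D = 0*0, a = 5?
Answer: 5/1482 ≈ 0.0033738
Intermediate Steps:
D = 0
F(P) = P + P² (F(P) = P² + P = P + P²)
y(w) = 5 (y(w) = 0*(w + 2) + 5 = 0*(2 + w) + 5 = 0 + 5 = 5)
y(57)/F(38) = 5/((38*(1 + 38))) = 5/((38*39)) = 5/1482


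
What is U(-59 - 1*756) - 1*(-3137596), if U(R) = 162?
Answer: 3137758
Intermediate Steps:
U(-59 - 1*756) - 1*(-3137596) = 162 - 1*(-3137596) = 162 + 3137596 = 3137758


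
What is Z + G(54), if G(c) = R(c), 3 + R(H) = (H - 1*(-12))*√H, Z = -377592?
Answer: -377595 + 198*√6 ≈ -3.7711e+5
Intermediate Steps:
R(H) = -3 + √H*(12 + H) (R(H) = -3 + (H - 1*(-12))*√H = -3 + (H + 12)*√H = -3 + (12 + H)*√H = -3 + √H*(12 + H))
G(c) = -3 + c^(3/2) + 12*√c
Z + G(54) = -377592 + (-3 + 54^(3/2) + 12*√54) = -377592 + (-3 + 162*√6 + 12*(3*√6)) = -377592 + (-3 + 162*√6 + 36*√6) = -377592 + (-3 + 198*√6) = -377595 + 198*√6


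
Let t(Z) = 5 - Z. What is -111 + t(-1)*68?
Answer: 297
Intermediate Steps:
-111 + t(-1)*68 = -111 + (5 - 1*(-1))*68 = -111 + (5 + 1)*68 = -111 + 6*68 = -111 + 408 = 297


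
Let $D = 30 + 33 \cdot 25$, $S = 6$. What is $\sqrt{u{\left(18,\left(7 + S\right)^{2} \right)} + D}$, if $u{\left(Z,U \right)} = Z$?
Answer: $3 \sqrt{97} \approx 29.547$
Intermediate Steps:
$D = 855$ ($D = 30 + 825 = 855$)
$\sqrt{u{\left(18,\left(7 + S\right)^{2} \right)} + D} = \sqrt{18 + 855} = \sqrt{873} = 3 \sqrt{97}$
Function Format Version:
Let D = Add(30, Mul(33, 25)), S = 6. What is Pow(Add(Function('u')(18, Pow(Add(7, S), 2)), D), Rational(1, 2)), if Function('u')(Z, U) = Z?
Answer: Mul(3, Pow(97, Rational(1, 2))) ≈ 29.547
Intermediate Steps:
D = 855 (D = Add(30, 825) = 855)
Pow(Add(Function('u')(18, Pow(Add(7, S), 2)), D), Rational(1, 2)) = Pow(Add(18, 855), Rational(1, 2)) = Pow(873, Rational(1, 2)) = Mul(3, Pow(97, Rational(1, 2)))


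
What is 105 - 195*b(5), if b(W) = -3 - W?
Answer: 1665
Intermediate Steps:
105 - 195*b(5) = 105 - 195*(-3 - 1*5) = 105 - 195*(-3 - 5) = 105 - 195*(-8) = 105 + 1560 = 1665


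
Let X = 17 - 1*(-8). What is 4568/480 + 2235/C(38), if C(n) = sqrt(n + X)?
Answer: 571/60 + 745*sqrt(7)/7 ≈ 291.10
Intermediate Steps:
X = 25 (X = 17 + 8 = 25)
C(n) = sqrt(25 + n) (C(n) = sqrt(n + 25) = sqrt(25 + n))
4568/480 + 2235/C(38) = 4568/480 + 2235/(sqrt(25 + 38)) = 4568*(1/480) + 2235/(sqrt(63)) = 571/60 + 2235/((3*sqrt(7))) = 571/60 + 2235*(sqrt(7)/21) = 571/60 + 745*sqrt(7)/7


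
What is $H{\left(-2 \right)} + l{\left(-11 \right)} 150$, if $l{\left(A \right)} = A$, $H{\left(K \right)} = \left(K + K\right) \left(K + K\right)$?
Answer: $-1634$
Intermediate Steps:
$H{\left(K \right)} = 4 K^{2}$ ($H{\left(K \right)} = 2 K 2 K = 4 K^{2}$)
$H{\left(-2 \right)} + l{\left(-11 \right)} 150 = 4 \left(-2\right)^{2} - 1650 = 4 \cdot 4 - 1650 = 16 - 1650 = -1634$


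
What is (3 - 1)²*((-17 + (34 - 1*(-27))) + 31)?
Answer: 300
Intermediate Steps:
(3 - 1)²*((-17 + (34 - 1*(-27))) + 31) = 2²*((-17 + (34 + 27)) + 31) = 4*((-17 + 61) + 31) = 4*(44 + 31) = 4*75 = 300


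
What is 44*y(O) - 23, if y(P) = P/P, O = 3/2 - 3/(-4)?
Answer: 21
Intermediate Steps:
O = 9/4 (O = 3*(½) - 3*(-¼) = 3/2 + ¾ = 9/4 ≈ 2.2500)
y(P) = 1
44*y(O) - 23 = 44*1 - 23 = 44 - 23 = 21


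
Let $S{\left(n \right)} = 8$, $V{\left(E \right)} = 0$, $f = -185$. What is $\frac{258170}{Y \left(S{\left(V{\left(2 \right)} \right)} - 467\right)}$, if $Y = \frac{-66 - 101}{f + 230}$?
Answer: $\frac{1290850}{8517} \approx 151.56$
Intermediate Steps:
$Y = - \frac{167}{45}$ ($Y = \frac{-66 - 101}{-185 + 230} = - \frac{167}{45} \approx -3.7111$)
$\frac{258170}{Y \left(S{\left(V{\left(2 \right)} \right)} - 467\right)} = \frac{258170}{\left(- \frac{167}{45}\right) \left(8 - 467\right)} = \frac{258170}{\left(- \frac{167}{45}\right) \left(-459\right)} = \frac{258170}{\frac{8517}{5}} = 258170 \cdot \frac{5}{8517} = \frac{1290850}{8517}$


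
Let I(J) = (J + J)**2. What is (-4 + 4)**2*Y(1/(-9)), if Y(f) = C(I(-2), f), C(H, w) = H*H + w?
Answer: 0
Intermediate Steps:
I(J) = 4*J**2 (I(J) = (2*J)**2 = 4*J**2)
C(H, w) = w + H**2 (C(H, w) = H**2 + w = w + H**2)
Y(f) = 256 + f (Y(f) = f + (4*(-2)**2)**2 = f + (4*4)**2 = f + 16**2 = f + 256 = 256 + f)
(-4 + 4)**2*Y(1/(-9)) = (-4 + 4)**2*(256 + 1/(-9)) = 0**2*(256 + 1*(-1/9)) = 0*(256 - 1/9) = 0*(2303/9) = 0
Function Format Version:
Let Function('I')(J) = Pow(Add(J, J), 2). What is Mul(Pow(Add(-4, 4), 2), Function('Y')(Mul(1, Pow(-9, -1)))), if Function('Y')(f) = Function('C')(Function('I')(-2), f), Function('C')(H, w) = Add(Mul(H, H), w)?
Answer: 0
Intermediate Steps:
Function('I')(J) = Mul(4, Pow(J, 2)) (Function('I')(J) = Pow(Mul(2, J), 2) = Mul(4, Pow(J, 2)))
Function('C')(H, w) = Add(w, Pow(H, 2)) (Function('C')(H, w) = Add(Pow(H, 2), w) = Add(w, Pow(H, 2)))
Function('Y')(f) = Add(256, f) (Function('Y')(f) = Add(f, Pow(Mul(4, Pow(-2, 2)), 2)) = Add(f, Pow(Mul(4, 4), 2)) = Add(f, Pow(16, 2)) = Add(f, 256) = Add(256, f))
Mul(Pow(Add(-4, 4), 2), Function('Y')(Mul(1, Pow(-9, -1)))) = Mul(Pow(Add(-4, 4), 2), Add(256, Mul(1, Pow(-9, -1)))) = Mul(Pow(0, 2), Add(256, Mul(1, Rational(-1, 9)))) = Mul(0, Add(256, Rational(-1, 9))) = Mul(0, Rational(2303, 9)) = 0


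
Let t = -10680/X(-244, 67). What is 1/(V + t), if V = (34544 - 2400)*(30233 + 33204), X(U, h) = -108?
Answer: 9/18352071242 ≈ 4.9041e-10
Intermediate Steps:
V = 2039118928 (V = 32144*63437 = 2039118928)
t = 890/9 (t = -10680/(-108) = -10680*(-1/108) = 890/9 ≈ 98.889)
1/(V + t) = 1/(2039118928 + 890/9) = 1/(18352071242/9) = 9/18352071242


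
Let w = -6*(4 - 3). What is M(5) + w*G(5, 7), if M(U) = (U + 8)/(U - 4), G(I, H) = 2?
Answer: 1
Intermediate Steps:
w = -6 (w = -6*1 = -6)
M(U) = (8 + U)/(-4 + U)
M(5) + w*G(5, 7) = (8 + 5)/(-4 + 5) - 6*2 = 13/1 - 12 = 1*13 - 12 = 13 - 12 = 1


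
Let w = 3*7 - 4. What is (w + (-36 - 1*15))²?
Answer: 1156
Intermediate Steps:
w = 17 (w = 21 - 4 = 17)
(w + (-36 - 1*15))² = (17 + (-36 - 1*15))² = (17 + (-36 - 15))² = (17 - 51)² = (-34)² = 1156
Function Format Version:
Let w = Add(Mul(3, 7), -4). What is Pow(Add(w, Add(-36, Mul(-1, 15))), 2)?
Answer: 1156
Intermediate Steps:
w = 17 (w = Add(21, -4) = 17)
Pow(Add(w, Add(-36, Mul(-1, 15))), 2) = Pow(Add(17, Add(-36, Mul(-1, 15))), 2) = Pow(Add(17, Add(-36, -15)), 2) = Pow(Add(17, -51), 2) = Pow(-34, 2) = 1156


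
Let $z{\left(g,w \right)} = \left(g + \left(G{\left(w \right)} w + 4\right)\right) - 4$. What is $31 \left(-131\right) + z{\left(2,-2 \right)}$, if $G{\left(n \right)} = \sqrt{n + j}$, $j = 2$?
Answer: $-4059$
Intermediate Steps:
$G{\left(n \right)} = \sqrt{2 + n}$ ($G{\left(n \right)} = \sqrt{n + 2} = \sqrt{2 + n}$)
$z{\left(g,w \right)} = g + w \sqrt{2 + w}$ ($z{\left(g,w \right)} = \left(g + \left(\sqrt{2 + w} w + 4\right)\right) - 4 = \left(g + \left(w \sqrt{2 + w} + 4\right)\right) - 4 = \left(g + \left(4 + w \sqrt{2 + w}\right)\right) - 4 = \left(4 + g + w \sqrt{2 + w}\right) - 4 = g + w \sqrt{2 + w}$)
$31 \left(-131\right) + z{\left(2,-2 \right)} = 31 \left(-131\right) + \left(2 - 2 \sqrt{2 - 2}\right) = -4061 + \left(2 - 2 \sqrt{0}\right) = -4061 + \left(2 - 0\right) = -4061 + \left(2 + 0\right) = -4061 + 2 = -4059$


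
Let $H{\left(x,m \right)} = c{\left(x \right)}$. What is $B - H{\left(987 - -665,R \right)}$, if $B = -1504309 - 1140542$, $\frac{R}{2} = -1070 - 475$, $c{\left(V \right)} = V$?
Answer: $-2646503$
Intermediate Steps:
$R = -3090$ ($R = 2 \left(-1070 - 475\right) = 2 \left(-1545\right) = -3090$)
$B = -2644851$ ($B = -1504309 - 1140542 = -2644851$)
$H{\left(x,m \right)} = x$
$B - H{\left(987 - -665,R \right)} = -2644851 - \left(987 - -665\right) = -2644851 - \left(987 + 665\right) = -2644851 - 1652 = -2646503$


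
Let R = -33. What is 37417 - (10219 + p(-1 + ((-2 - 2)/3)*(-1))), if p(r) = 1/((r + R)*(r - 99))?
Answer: 788959575/29008 ≈ 27198.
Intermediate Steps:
p(r) = 1/((-99 + r)*(-33 + r)) (p(r) = 1/((r - 33)*(r - 99)) = 1/((-33 + r)*(-99 + r)) = 1/((-99 + r)*(-33 + r)))
37417 - (10219 + p(-1 + ((-2 - 2)/3)*(-1))) = 37417 - (10219 + 1/(3267 + (-1 + ((-2 - 2)/3)*(-1))² - 132*(-1 + ((-2 - 2)/3)*(-1)))) = 37417 - (10219 + 1/(3267 + (-1 - 4*⅓*(-1))² - 132*(-1 - 4*⅓*(-1)))) = 37417 - (10219 + 1/(3267 + (-1 - 4/3*(-1))² - 132*(-1 - 4/3*(-1)))) = 37417 - (10219 + 1/(3267 + (-1 + 4/3)² - 132*(-1 + 4/3))) = 37417 - (10219 + 1/(3267 + (⅓)² - 132*⅓)) = 37417 - (10219 + 1/(3267 + ⅑ - 44)) = 37417 - (10219 + 1/(29008/9)) = 37417 - (10219 + 9/29008) = 37417 - 1*296432761/29008 = 37417 - 296432761/29008 = 788959575/29008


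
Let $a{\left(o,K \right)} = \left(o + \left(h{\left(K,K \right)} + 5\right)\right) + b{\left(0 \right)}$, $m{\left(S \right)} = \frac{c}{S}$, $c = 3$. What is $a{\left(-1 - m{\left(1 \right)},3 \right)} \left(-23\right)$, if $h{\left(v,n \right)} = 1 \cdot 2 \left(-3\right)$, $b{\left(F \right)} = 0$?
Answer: $115$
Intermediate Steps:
$m{\left(S \right)} = \frac{3}{S}$
$h{\left(v,n \right)} = -6$ ($h{\left(v,n \right)} = 2 \left(-3\right) = -6$)
$a{\left(o,K \right)} = -1 + o$ ($a{\left(o,K \right)} = \left(o + \left(-6 + 5\right)\right) + 0 = \left(o - 1\right) + 0 = \left(-1 + o\right) + 0 = -1 + o$)
$a{\left(-1 - m{\left(1 \right)},3 \right)} \left(-23\right) = \left(-1 - \left(1 + \frac{3}{1}\right)\right) \left(-23\right) = \left(-1 - \left(1 + 3 \cdot 1\right)\right) \left(-23\right) = \left(-1 - 4\right) \left(-23\right) = \left(-5\right) \left(-23\right) = 115$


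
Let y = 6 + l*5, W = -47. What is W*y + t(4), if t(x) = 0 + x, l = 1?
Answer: -513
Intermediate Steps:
t(x) = x
y = 11 (y = 6 + 1*5 = 6 + 5 = 11)
W*y + t(4) = -47*11 + 4 = -517 + 4 = -513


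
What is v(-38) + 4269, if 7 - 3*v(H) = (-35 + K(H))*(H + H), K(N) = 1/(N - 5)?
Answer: 436546/129 ≈ 3384.1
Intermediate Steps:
K(N) = 1/(-5 + N)
v(H) = 7/3 - 2*H*(-35 + 1/(-5 + H))/3 (v(H) = 7/3 - (-35 + 1/(-5 + H))*(H + H)/3 = 7/3 - (-35 + 1/(-5 + H))*2*H/3 = 7/3 - 2*H*(-35 + 1/(-5 + H))/3)
v(-38) + 4269 = 5*(-7 - 69*(-38) + 14*(-38)**2)/(3*(-5 - 38)) + 4269 = (5/3)*(-7 + 2622 + 14*1444)/(-43) + 4269 = (5/3)*(-1/43)*(-7 + 2622 + 20216) + 4269 = (5/3)*(-1/43)*22831 + 4269 = -114155/129 + 4269 = 436546/129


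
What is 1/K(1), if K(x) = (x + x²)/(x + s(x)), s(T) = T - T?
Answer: ½ ≈ 0.50000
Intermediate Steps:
s(T) = 0
K(x) = (x + x²)/x (K(x) = (x + x²)/(x + 0) = (x + x²)/x)
1/K(1) = 1/(1 + 1) = 1/2 = ½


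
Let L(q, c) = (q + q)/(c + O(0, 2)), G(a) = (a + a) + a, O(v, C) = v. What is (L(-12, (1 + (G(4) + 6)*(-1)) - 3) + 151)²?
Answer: 579121/25 ≈ 23165.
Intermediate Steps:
G(a) = 3*a (G(a) = 2*a + a = 3*a)
L(q, c) = 2*q/c (L(q, c) = (q + q)/(c + 0) = (2*q)/c = 2*q/c)
(L(-12, (1 + (G(4) + 6)*(-1)) - 3) + 151)² = (2*(-12)/((1 + (3*4 + 6)*(-1)) - 3) + 151)² = (2*(-12)/((1 + (12 + 6)*(-1)) - 3) + 151)² = (2*(-12)/((1 + 18*(-1)) - 3) + 151)² = (2*(-12)/((1 - 18) - 3) + 151)² = (2*(-12)/(-17 - 3) + 151)² = (2*(-12)/(-20) + 151)² = (2*(-12)*(-1/20) + 151)² = (6/5 + 151)² = (761/5)² = 579121/25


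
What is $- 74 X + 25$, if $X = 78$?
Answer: $-5747$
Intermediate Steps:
$- 74 X + 25 = \left(-74\right) 78 + 25 = -5772 + 25 = -5747$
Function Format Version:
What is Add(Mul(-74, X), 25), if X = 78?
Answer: -5747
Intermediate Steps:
Add(Mul(-74, X), 25) = Add(Mul(-74, 78), 25) = Add(-5772, 25) = -5747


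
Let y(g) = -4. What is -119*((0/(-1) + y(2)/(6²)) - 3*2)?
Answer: 6545/9 ≈ 727.22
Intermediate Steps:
-119*((0/(-1) + y(2)/(6²)) - 3*2) = -119*((0/(-1) - 4/(6²)) - 3*2) = -119*((0*(-1) - 4/36) - 6) = -119*((0 - 4*1/36) - 6) = -119*((0 - ⅑) - 6) = -119*(-⅑ - 6) = -119*(-55/9) = 6545/9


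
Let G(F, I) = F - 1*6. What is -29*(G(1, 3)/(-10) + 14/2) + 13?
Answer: -409/2 ≈ -204.50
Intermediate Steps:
G(F, I) = -6 + F (G(F, I) = F - 6 = -6 + F)
-29*(G(1, 3)/(-10) + 14/2) + 13 = -29*((-6 + 1)/(-10) + 14/2) + 13 = -29*(-5*(-⅒) + 14*(½)) + 13 = -29*(½ + 7) + 13 = -29*15/2 + 13 = -435/2 + 13 = -409/2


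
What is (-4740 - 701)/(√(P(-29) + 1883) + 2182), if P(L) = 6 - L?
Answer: -5936131/2379603 + 5441*√1918/4759206 ≈ -2.4445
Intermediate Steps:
(-4740 - 701)/(√(P(-29) + 1883) + 2182) = (-4740 - 701)/(√((6 - 1*(-29)) + 1883) + 2182) = -5441/(√((6 + 29) + 1883) + 2182) = -5441/(√(35 + 1883) + 2182) = -5441/(√1918 + 2182) = -5441/(2182 + √1918)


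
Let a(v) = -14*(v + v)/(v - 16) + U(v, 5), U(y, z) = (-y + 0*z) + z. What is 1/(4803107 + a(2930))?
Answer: 1457/6993824154 ≈ 2.0833e-7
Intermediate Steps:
U(y, z) = z - y (U(y, z) = (-y + 0) + z = -y + z = z - y)
a(v) = 5 - v - 28*v/(-16 + v) (a(v) = -14*(v + v)/(v - 16) + (5 - v) = -14*2*v/(-16 + v) + (5 - v) = -28*v/(-16 + v) + (5 - v) = 5 - v - 28*v/(-16 + v))
1/(4803107 + a(2930)) = 1/(4803107 + (-80 - 1*2930² - 7*2930)/(-16 + 2930)) = 1/(4803107 + (-80 - 1*8584900 - 20510)/2914) = 1/(4803107 + (-80 - 8584900 - 20510)/2914) = 1/(4803107 + (1/2914)*(-8605490)) = 1/(4803107 - 4302745/1457) = 1/(6993824154/1457) = 1457/6993824154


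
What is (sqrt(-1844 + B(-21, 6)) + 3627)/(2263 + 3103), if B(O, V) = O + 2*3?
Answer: 3627/5366 + 13*I*sqrt(11)/5366 ≈ 0.67592 + 0.0080351*I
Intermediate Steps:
B(O, V) = 6 + O (B(O, V) = O + 6 = 6 + O)
(sqrt(-1844 + B(-21, 6)) + 3627)/(2263 + 3103) = (sqrt(-1844 + (6 - 21)) + 3627)/(2263 + 3103) = (sqrt(-1844 - 15) + 3627)/5366 = (sqrt(-1859) + 3627)*(1/5366) = (13*I*sqrt(11) + 3627)*(1/5366) = (3627 + 13*I*sqrt(11))*(1/5366) = 3627/5366 + 13*I*sqrt(11)/5366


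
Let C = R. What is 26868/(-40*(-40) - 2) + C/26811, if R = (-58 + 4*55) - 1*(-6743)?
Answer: 365696069/21421989 ≈ 17.071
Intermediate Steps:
R = 6905 (R = (-58 + 220) + 6743 = 162 + 6743 = 6905)
C = 6905
26868/(-40*(-40) - 2) + C/26811 = 26868/(-40*(-40) - 2) + 6905/26811 = 26868/(1600 - 2) + 6905*(1/26811) = 26868/1598 + 6905/26811 = 26868*(1/1598) + 6905/26811 = 13434/799 + 6905/26811 = 365696069/21421989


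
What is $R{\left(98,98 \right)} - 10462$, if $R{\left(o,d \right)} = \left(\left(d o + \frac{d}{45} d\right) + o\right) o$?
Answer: $\frac{43256222}{45} \approx 9.6125 \cdot 10^{5}$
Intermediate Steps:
$R{\left(o,d \right)} = o \left(o + \frac{d^{2}}{45} + d o\right)$ ($R{\left(o,d \right)} = \left(\left(d o + d \frac{1}{45} d\right) + o\right) o = \left(\left(d o + \frac{d}{45} d\right) + o\right) o = \left(\left(d o + \frac{d^{2}}{45}\right) + o\right) o = \left(\left(\frac{d^{2}}{45} + d o\right) + o\right) o = \left(o + \frac{d^{2}}{45} + d o\right) o = o \left(o + \frac{d^{2}}{45} + d o\right)$)
$R{\left(98,98 \right)} - 10462 = \frac{1}{45} \cdot 98 \left(98^{2} + 45 \cdot 98 + 45 \cdot 98 \cdot 98\right) - 10462 = \frac{1}{45} \cdot 98 \left(9604 + 4410 + 432180\right) - 10462 = \frac{1}{45} \cdot 98 \cdot 446194 - 10462 = \frac{43727012}{45} - 10462 = \frac{43256222}{45}$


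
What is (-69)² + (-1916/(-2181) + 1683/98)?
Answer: 1021465009/213738 ≈ 4779.1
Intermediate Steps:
(-69)² + (-1916/(-2181) + 1683/98) = 4761 + (-1916*(-1/2181) + 1683*(1/98)) = 4761 + (1916/2181 + 1683/98) = 4761 + 3858391/213738 = 1021465009/213738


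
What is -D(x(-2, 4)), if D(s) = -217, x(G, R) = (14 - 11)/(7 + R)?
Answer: 217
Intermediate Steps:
x(G, R) = 3/(7 + R)
-D(x(-2, 4)) = -1*(-217) = 217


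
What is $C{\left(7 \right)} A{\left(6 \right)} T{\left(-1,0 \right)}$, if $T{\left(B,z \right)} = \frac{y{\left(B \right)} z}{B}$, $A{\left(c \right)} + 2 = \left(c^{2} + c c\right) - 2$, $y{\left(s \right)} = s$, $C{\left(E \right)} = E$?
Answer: $0$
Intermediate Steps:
$A{\left(c \right)} = -4 + 2 c^{2}$ ($A{\left(c \right)} = -2 - \left(2 - c^{2} - c c\right) = -2 + \left(\left(c^{2} + c^{2}\right) - 2\right) = -2 + \left(2 c^{2} - 2\right) = -2 + \left(-2 + 2 c^{2}\right) = -4 + 2 c^{2}$)
$T{\left(B,z \right)} = z$ ($T{\left(B,z \right)} = \frac{B z}{B} = z$)
$C{\left(7 \right)} A{\left(6 \right)} T{\left(-1,0 \right)} = 7 \left(-4 + 2 \cdot 6^{2}\right) 0 = 7 \left(-4 + 2 \cdot 36\right) 0 = 7 \left(-4 + 72\right) 0 = 7 \cdot 68 \cdot 0 = 476 \cdot 0 = 0$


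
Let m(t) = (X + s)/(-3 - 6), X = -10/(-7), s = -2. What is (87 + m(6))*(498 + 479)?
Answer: 5358845/63 ≈ 85061.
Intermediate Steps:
X = 10/7 (X = -10*(-⅐) = 10/7 ≈ 1.4286)
m(t) = 4/63 (m(t) = (10/7 - 2)/(-3 - 6) = -4/7/(-9) = -4/7*(-⅑) = 4/63)
(87 + m(6))*(498 + 479) = (87 + 4/63)*(498 + 479) = (5485/63)*977 = 5358845/63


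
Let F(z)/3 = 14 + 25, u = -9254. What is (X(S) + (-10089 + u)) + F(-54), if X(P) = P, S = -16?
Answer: -19242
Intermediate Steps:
F(z) = 117 (F(z) = 3*(14 + 25) = 3*39 = 117)
(X(S) + (-10089 + u)) + F(-54) = (-16 + (-10089 - 9254)) + 117 = (-16 - 19343) + 117 = -19359 + 117 = -19242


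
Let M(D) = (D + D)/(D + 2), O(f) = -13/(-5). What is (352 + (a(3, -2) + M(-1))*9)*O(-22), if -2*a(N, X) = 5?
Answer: 8099/10 ≈ 809.90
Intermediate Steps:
O(f) = 13/5 (O(f) = -13*(-⅕) = 13/5)
M(D) = 2*D/(2 + D) (M(D) = (2*D)/(2 + D) = 2*D/(2 + D))
a(N, X) = -5/2 (a(N, X) = -½*5 = -5/2)
(352 + (a(3, -2) + M(-1))*9)*O(-22) = (352 + (-5/2 + 2*(-1)/(2 - 1))*9)*(13/5) = (352 + (-5/2 + 2*(-1)/1)*9)*(13/5) = (352 + (-5/2 + 2*(-1)*1)*9)*(13/5) = (352 + (-5/2 - 2)*9)*(13/5) = (352 - 9/2*9)*(13/5) = (352 - 81/2)*(13/5) = (623/2)*(13/5) = 8099/10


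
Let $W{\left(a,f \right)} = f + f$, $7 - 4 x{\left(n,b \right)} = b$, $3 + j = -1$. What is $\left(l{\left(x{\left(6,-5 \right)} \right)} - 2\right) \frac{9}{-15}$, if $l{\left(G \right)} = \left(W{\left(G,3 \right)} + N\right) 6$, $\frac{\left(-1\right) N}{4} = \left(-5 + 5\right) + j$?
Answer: $-78$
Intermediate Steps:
$j = -4$ ($j = -3 - 1 = -4$)
$x{\left(n,b \right)} = \frac{7}{4} - \frac{b}{4}$
$W{\left(a,f \right)} = 2 f$
$N = 16$ ($N = - 4 \left(\left(-5 + 5\right) - 4\right) = - 4 \left(0 - 4\right) = \left(-4\right) \left(-4\right) = 16$)
$l{\left(G \right)} = 132$ ($l{\left(G \right)} = \left(2 \cdot 3 + 16\right) 6 = \left(6 + 16\right) 6 = 22 \cdot 6 = 132$)
$\left(l{\left(x{\left(6,-5 \right)} \right)} - 2\right) \frac{9}{-15} = \left(132 - 2\right) \frac{9}{-15} = 130 \cdot 9 \left(- \frac{1}{15}\right) = 130 \left(- \frac{3}{5}\right) = -78$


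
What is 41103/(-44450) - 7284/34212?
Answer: -144165803/126726950 ≈ -1.1376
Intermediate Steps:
41103/(-44450) - 7284/34212 = 41103*(-1/44450) - 7284*1/34212 = -41103/44450 - 607/2851 = -144165803/126726950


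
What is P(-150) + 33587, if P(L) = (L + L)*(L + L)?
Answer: 123587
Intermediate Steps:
P(L) = 4*L² (P(L) = (2*L)*(2*L) = 4*L²)
P(-150) + 33587 = 4*(-150)² + 33587 = 4*22500 + 33587 = 90000 + 33587 = 123587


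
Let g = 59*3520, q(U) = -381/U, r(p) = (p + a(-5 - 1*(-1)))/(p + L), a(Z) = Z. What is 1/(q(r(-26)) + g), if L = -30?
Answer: 5/1034844 ≈ 4.8316e-6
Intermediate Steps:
r(p) = (-4 + p)/(-30 + p) (r(p) = (p + (-5 - 1*(-1)))/(p - 30) = (p + (-5 + 1))/(-30 + p) = (p - 4)/(-30 + p) = (-4 + p)/(-30 + p))
g = 207680
1/(q(r(-26)) + g) = 1/(-381*(-30 - 26)/(-4 - 26) + 207680) = 1/(-381/(-30/(-56)) + 207680) = 1/(-381/((-1/56*(-30))) + 207680) = 1/(-381/15/28 + 207680) = 1/(-381*28/15 + 207680) = 1/(-3556/5 + 207680) = 1/(1034844/5) = 5/1034844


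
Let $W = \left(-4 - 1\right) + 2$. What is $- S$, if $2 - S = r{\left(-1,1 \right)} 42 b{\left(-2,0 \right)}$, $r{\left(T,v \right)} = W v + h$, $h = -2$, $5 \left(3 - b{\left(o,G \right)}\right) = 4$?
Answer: $-464$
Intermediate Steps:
$b{\left(o,G \right)} = \frac{11}{5}$ ($b{\left(o,G \right)} = 3 - \frac{4}{5} = \frac{11}{5}$)
$W = -3$ ($W = -5 + 2 = -3$)
$r{\left(T,v \right)} = -2 - 3 v$ ($r{\left(T,v \right)} = - 3 v - 2 = -2 - 3 v$)
$S = 464$ ($S = 2 - \left(-2 - 3\right) 42 \cdot \frac{11}{5} = 2 - \left(-5\right) 42 \cdot \frac{11}{5} = 2 - \left(-210\right) \frac{11}{5} = 2 - -462 = 2 + 462 = 464$)
$- S = \left(-1\right) 464 = -464$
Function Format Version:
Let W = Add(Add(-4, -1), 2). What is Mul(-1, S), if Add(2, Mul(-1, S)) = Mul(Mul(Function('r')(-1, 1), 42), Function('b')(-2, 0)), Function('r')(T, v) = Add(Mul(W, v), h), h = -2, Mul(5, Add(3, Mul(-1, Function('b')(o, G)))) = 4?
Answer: -464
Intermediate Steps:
Function('b')(o, G) = Rational(11, 5) (Function('b')(o, G) = Add(3, Mul(Rational(-1, 5), 4)) = Add(3, Rational(-4, 5)) = Rational(11, 5))
W = -3 (W = Add(-5, 2) = -3)
Function('r')(T, v) = Add(-2, Mul(-3, v)) (Function('r')(T, v) = Add(Mul(-3, v), -2) = Add(-2, Mul(-3, v)))
S = 464 (S = Add(2, Mul(-1, Mul(Mul(Add(-2, Mul(-3, 1)), 42), Rational(11, 5)))) = Add(2, Mul(-1, Mul(Mul(Add(-2, -3), 42), Rational(11, 5)))) = Add(2, Mul(-1, Mul(Mul(-5, 42), Rational(11, 5)))) = Add(2, Mul(-1, Mul(-210, Rational(11, 5)))) = Add(2, Mul(-1, -462)) = Add(2, 462) = 464)
Mul(-1, S) = Mul(-1, 464) = -464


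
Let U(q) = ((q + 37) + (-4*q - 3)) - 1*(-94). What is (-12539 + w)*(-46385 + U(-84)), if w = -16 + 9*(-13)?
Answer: 582975360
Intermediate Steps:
w = -133 (w = -16 - 117 = -133)
U(q) = 128 - 3*q (U(q) = ((37 + q) + (-3 - 4*q)) + 94 = (34 - 3*q) + 94 = 128 - 3*q)
(-12539 + w)*(-46385 + U(-84)) = (-12539 - 133)*(-46385 + (128 - 3*(-84))) = -12672*(-46385 + (128 + 252)) = -12672*(-46385 + 380) = -12672*(-46005) = 582975360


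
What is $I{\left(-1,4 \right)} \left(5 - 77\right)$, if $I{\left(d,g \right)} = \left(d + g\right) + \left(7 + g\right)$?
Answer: $-1008$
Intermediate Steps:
$I{\left(d,g \right)} = 7 + d + 2 g$
$I{\left(-1,4 \right)} \left(5 - 77\right) = \left(7 - 1 + 2 \cdot 4\right) \left(5 - 77\right) = \left(7 - 1 + 8\right) \left(-72\right) = 14 \left(-72\right) = -1008$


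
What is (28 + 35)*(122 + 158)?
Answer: 17640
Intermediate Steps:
(28 + 35)*(122 + 158) = 63*280 = 17640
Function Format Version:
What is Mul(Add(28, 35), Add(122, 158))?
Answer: 17640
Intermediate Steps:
Mul(Add(28, 35), Add(122, 158)) = Mul(63, 280) = 17640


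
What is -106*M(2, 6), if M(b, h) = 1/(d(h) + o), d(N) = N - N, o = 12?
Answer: -53/6 ≈ -8.8333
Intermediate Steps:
d(N) = 0
M(b, h) = 1/12 (M(b, h) = 1/(0 + 12) = 1/12)
-106*M(2, 6) = -106*1/12 = -53/6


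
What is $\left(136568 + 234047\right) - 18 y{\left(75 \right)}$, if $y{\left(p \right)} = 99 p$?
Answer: $236965$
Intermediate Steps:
$\left(136568 + 234047\right) - 18 y{\left(75 \right)} = \left(136568 + 234047\right) - 18 \cdot 99 \cdot 75 = 370615 - 133650 = 236965$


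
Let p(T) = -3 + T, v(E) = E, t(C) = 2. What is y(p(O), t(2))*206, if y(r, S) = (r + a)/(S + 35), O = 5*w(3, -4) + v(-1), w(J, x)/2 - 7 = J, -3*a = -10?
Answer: 61388/111 ≈ 553.04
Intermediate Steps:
a = 10/3 (a = -1/3*(-10) = 10/3 ≈ 3.3333)
w(J, x) = 14 + 2*J
O = 99 (O = 5*(14 + 2*3) - 1 = 5*(14 + 6) - 1 = 5*20 - 1 = 100 - 1 = 99)
y(r, S) = (10/3 + r)/(35 + S) (y(r, S) = (r + 10/3)/(S + 35) = (10/3 + r)/(35 + S))
y(p(O), t(2))*206 = ((10/3 + (-3 + 99))/(35 + 2))*206 = ((10/3 + 96)/37)*206 = ((1/37)*(298/3))*206 = (298/111)*206 = 61388/111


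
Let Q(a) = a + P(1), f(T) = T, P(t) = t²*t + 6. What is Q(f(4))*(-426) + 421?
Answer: -4265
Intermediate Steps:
P(t) = 6 + t³ (P(t) = t³ + 6 = 6 + t³)
Q(a) = 7 + a (Q(a) = a + (6 + 1³) = a + (6 + 1) = a + 7 = 7 + a)
Q(f(4))*(-426) + 421 = (7 + 4)*(-426) + 421 = 11*(-426) + 421 = -4686 + 421 = -4265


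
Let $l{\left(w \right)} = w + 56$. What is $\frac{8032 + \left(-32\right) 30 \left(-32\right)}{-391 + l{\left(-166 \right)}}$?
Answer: $- \frac{38752}{501} \approx -77.349$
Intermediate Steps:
$l{\left(w \right)} = 56 + w$
$\frac{8032 + \left(-32\right) 30 \left(-32\right)}{-391 + l{\left(-166 \right)}} = \frac{8032 + \left(-32\right) 30 \left(-32\right)}{-391 + \left(56 - 166\right)} = \frac{8032 - -30720}{-391 - 110} = \frac{8032 + 30720}{-501} = 38752 \left(- \frac{1}{501}\right) = - \frac{38752}{501}$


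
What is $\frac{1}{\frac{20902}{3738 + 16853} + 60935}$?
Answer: $\frac{20591}{1254733487} \approx 1.6411 \cdot 10^{-5}$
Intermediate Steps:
$\frac{1}{\frac{20902}{3738 + 16853} + 60935} = \frac{1}{\frac{20902}{20591} + 60935} = \frac{1}{\frac{1254733487}{20591}} = \frac{20591}{1254733487}$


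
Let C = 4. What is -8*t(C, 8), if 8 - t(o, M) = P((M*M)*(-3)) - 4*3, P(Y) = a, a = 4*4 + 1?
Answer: -24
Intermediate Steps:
a = 17 (a = 16 + 1 = 17)
P(Y) = 17
t(o, M) = 3 (t(o, M) = 8 - (17 - 4*3) = 8 - (17 - 12) = 8 - 1*5 = 8 - 5 = 3)
-8*t(C, 8) = -8*3 = -24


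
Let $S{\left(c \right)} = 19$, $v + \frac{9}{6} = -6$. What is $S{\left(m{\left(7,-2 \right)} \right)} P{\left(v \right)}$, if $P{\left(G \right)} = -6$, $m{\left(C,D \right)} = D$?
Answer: $-114$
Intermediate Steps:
$v = - \frac{15}{2}$ ($v = - \frac{3}{2} - 6 = - \frac{15}{2} \approx -7.5$)
$S{\left(m{\left(7,-2 \right)} \right)} P{\left(v \right)} = 19 \left(-6\right) = -114$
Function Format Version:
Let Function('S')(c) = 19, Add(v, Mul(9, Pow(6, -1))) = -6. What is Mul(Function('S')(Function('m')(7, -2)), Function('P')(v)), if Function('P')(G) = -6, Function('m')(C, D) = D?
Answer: -114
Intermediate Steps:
v = Rational(-15, 2) (v = Add(Rational(-3, 2), -6) = Rational(-15, 2) ≈ -7.5000)
Mul(Function('S')(Function('m')(7, -2)), Function('P')(v)) = Mul(19, -6) = -114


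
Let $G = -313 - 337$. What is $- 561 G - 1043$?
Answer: $363607$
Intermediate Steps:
$G = -650$ ($G = -313 - 337 = -650$)
$- 561 G - 1043 = \left(-561\right) \left(-650\right) - 1043 = 364650 - 1043 = 363607$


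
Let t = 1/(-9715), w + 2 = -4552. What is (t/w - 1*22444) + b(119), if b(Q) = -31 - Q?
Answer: -999606233339/44242110 ≈ -22594.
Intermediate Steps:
w = -4554 (w = -2 - 4552 = -4554)
t = -1/9715 ≈ -0.00010293
(t/w - 1*22444) + b(119) = (-1/9715/(-4554) - 1*22444) + (-31 - 1*119) = (-1/9715*(-1/4554) - 22444) + (-31 - 119) = (1/44242110 - 22444) - 150 = -992969916839/44242110 - 150 = -999606233339/44242110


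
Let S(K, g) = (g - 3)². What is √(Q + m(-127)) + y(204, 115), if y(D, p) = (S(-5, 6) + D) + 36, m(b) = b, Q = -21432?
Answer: 249 + I*√21559 ≈ 249.0 + 146.83*I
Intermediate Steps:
S(K, g) = (-3 + g)²
y(D, p) = 45 + D (y(D, p) = ((-3 + 6)² + D) + 36 = (3² + D) + 36 = (9 + D) + 36 = 45 + D)
√(Q + m(-127)) + y(204, 115) = √(-21432 - 127) + (45 + 204) = √(-21559) + 249 = I*√21559 + 249 = 249 + I*√21559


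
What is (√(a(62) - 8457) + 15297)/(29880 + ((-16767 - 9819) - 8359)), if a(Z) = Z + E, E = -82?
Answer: -15297/5065 - 7*I*√173/5065 ≈ -3.0201 - 0.018178*I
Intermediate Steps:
a(Z) = -82 + Z (a(Z) = Z - 82 = -82 + Z)
(√(a(62) - 8457) + 15297)/(29880 + ((-16767 - 9819) - 8359)) = (√((-82 + 62) - 8457) + 15297)/(29880 + ((-16767 - 9819) - 8359)) = (√(-20 - 8457) + 15297)/(29880 + (-26586 - 8359)) = (√(-8477) + 15297)/(29880 - 34945) = (7*I*√173 + 15297)/(-5065) = (15297 + 7*I*√173)*(-1/5065) = -15297/5065 - 7*I*√173/5065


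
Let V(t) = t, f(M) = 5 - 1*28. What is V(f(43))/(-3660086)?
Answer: 23/3660086 ≈ 6.2840e-6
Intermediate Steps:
f(M) = -23 (f(M) = 5 - 28 = -23)
V(f(43))/(-3660086) = -23/(-3660086) = -23*(-1/3660086) = 23/3660086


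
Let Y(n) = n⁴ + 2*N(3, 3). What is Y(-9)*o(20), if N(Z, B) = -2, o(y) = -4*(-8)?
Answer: 209824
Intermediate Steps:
o(y) = 32
Y(n) = -4 + n⁴ (Y(n) = n⁴ + 2*(-2) = n⁴ - 4 = -4 + n⁴)
Y(-9)*o(20) = (-4 + (-9)⁴)*32 = (-4 + 6561)*32 = 6557*32 = 209824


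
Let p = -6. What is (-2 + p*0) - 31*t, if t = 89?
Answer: -2761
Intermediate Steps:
(-2 + p*0) - 31*t = (-2 - 6*0) - 31*89 = (-2 + 0) - 2759 = -2 - 2759 = -2761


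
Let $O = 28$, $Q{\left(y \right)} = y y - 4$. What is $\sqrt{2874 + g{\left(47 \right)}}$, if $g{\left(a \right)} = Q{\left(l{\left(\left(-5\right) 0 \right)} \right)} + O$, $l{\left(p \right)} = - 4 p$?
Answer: $3 \sqrt{322} \approx 53.833$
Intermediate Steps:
$Q{\left(y \right)} = -4 + y^{2}$ ($Q{\left(y \right)} = y^{2} - 4 = -4 + y^{2}$)
$g{\left(a \right)} = 24$ ($g{\left(a \right)} = \left(-4 + \left(- 4 \left(\left(-5\right) 0\right)\right)^{2}\right) + 28 = \left(-4 + \left(\left(-4\right) 0\right)^{2}\right) + 28 = \left(-4 + 0^{2}\right) + 28 = \left(-4 + 0\right) + 28 = -4 + 28 = 24$)
$\sqrt{2874 + g{\left(47 \right)}} = \sqrt{2874 + 24} = \sqrt{2898} = 3 \sqrt{322}$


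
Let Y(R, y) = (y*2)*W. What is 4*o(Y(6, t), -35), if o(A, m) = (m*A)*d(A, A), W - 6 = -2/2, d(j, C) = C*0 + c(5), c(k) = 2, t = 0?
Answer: 0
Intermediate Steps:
d(j, C) = 2 (d(j, C) = C*0 + 2 = 0 + 2 = 2)
W = 5 (W = 6 - 2/2 = 6 - 2*½ = 6 - 1 = 5)
Y(R, y) = 10*y (Y(R, y) = (y*2)*5 = (2*y)*5 = 10*y)
o(A, m) = 2*A*m (o(A, m) = (m*A)*2 = (A*m)*2 = 2*A*m)
4*o(Y(6, t), -35) = 4*(2*(10*0)*(-35)) = 4*(2*0*(-35)) = 4*0 = 0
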